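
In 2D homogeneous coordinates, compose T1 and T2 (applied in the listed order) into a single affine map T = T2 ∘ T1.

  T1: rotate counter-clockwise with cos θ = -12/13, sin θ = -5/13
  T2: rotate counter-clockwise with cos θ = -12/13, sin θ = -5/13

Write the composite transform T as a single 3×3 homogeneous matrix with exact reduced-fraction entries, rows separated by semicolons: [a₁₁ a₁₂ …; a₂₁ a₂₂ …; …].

T = [119/169 -120/169 0; 120/169 119/169 0; 0 0 1]

T1 = [-12/13 5/13 0; -5/13 -12/13 0; 0 0 1]
T2·T1 = [119/169 -120/169 0; 120/169 119/169 0; 0 0 1]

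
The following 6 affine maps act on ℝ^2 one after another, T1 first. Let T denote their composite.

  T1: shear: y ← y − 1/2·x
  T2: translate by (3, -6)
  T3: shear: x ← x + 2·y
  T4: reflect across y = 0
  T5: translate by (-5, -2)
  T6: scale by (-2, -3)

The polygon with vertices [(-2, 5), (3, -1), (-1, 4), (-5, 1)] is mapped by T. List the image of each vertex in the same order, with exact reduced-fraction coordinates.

T1 shear: y ← y − 1/2·x: (-2, 5) → (-2, 6); (3, -1) → (3, -5/2); (-1, 4) → (-1, 9/2); (-5, 1) → (-5, 7/2)
T2 translate by (3, -6): (-2, 6) → (1, 0); (3, -5/2) → (6, -17/2); (-1, 9/2) → (2, -3/2); (-5, 7/2) → (-2, -5/2)
T3 shear: x ← x + 2·y: (1, 0) → (1, 0); (6, -17/2) → (-11, -17/2); (2, -3/2) → (-1, -3/2); (-2, -5/2) → (-7, -5/2)
T4 reflect across y = 0: (1, 0) → (1, 0); (-11, -17/2) → (-11, 17/2); (-1, -3/2) → (-1, 3/2); (-7, -5/2) → (-7, 5/2)
T5 translate by (-5, -2): (1, 0) → (-4, -2); (-11, 17/2) → (-16, 13/2); (-1, 3/2) → (-6, -1/2); (-7, 5/2) → (-12, 1/2)
T6 scale by (-2, -3): (-4, -2) → (8, 6); (-16, 13/2) → (32, -39/2); (-6, -1/2) → (12, 3/2); (-12, 1/2) → (24, -3/2)

image vertices: (8, 6), (32, -39/2), (12, 3/2), (24, -3/2)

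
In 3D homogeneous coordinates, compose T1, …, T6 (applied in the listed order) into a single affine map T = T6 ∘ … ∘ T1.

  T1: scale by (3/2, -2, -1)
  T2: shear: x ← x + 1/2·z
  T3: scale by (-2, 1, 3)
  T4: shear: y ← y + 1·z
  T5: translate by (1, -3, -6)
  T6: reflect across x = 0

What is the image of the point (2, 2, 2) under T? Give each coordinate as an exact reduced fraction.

T(p) = (3, -13, -12)

T1 scale by (3/2, -2, -1): (2, 2, 2) → (3, -4, -2)
T2 shear: x ← x + 1/2·z: (3, -4, -2) → (2, -4, -2)
T3 scale by (-2, 1, 3): (2, -4, -2) → (-4, -4, -6)
T4 shear: y ← y + 1·z: (-4, -4, -6) → (-4, -10, -6)
T5 translate by (1, -3, -6): (-4, -10, -6) → (-3, -13, -12)
T6 reflect across x = 0: (-3, -13, -12) → (3, -13, -12)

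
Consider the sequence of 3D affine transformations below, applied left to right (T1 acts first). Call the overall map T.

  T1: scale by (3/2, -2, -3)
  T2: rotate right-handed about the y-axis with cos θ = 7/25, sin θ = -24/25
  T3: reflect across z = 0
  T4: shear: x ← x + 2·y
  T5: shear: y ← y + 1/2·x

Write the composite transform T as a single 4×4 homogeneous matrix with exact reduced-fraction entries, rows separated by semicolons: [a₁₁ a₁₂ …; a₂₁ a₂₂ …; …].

T = [21/50 -4 72/25 0; 21/100 -4 36/25 0; -36/25 0 21/25 0; 0 0 0 1]

T1 = [3/2 0 0 0; 0 -2 0 0; 0 0 -3 0; 0 0 0 1]
T2·T1 = [21/50 0 72/25 0; 0 -2 0 0; 36/25 0 -21/25 0; 0 0 0 1]
T3·…·T1 = [21/50 0 72/25 0; 0 -2 0 0; -36/25 0 21/25 0; 0 0 0 1]
T4·…·T1 = [21/50 -4 72/25 0; 0 -2 0 0; -36/25 0 21/25 0; 0 0 0 1]
T5·…·T1 = [21/50 -4 72/25 0; 21/100 -4 36/25 0; -36/25 0 21/25 0; 0 0 0 1]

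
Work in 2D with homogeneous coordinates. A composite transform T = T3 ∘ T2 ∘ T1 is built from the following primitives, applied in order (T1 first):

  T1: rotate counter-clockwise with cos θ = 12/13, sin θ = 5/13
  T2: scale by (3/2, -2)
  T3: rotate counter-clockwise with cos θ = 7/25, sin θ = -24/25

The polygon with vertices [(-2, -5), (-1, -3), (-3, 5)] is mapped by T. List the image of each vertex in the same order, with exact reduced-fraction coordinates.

image vertices: (6741/650, 944/325), (3999/650, 466/325), (-5601/650, 1566/325)

T1 rotate counter-clockwise with cos θ = 12/13, sin θ = 5/13: (-2, -5) → (1/13, -70/13); (-1, -3) → (3/13, -41/13); (-3, 5) → (-61/13, 45/13)
T2 scale by (3/2, -2): (1/13, -70/13) → (3/26, 140/13); (3/13, -41/13) → (9/26, 82/13); (-61/13, 45/13) → (-183/26, -90/13)
T3 rotate counter-clockwise with cos θ = 7/25, sin θ = -24/25: (3/26, 140/13) → (6741/650, 944/325); (9/26, 82/13) → (3999/650, 466/325); (-183/26, -90/13) → (-5601/650, 1566/325)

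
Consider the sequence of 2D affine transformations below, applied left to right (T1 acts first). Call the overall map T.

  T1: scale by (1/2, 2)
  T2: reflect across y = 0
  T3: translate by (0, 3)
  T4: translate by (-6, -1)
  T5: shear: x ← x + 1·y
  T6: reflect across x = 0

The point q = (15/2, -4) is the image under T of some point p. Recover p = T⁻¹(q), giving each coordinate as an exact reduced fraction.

p = (5, 3)

T1 = [1/2 0 0; 0 2 0; 0 0 1]
T2·T1 = [1/2 0 0; 0 -2 0; 0 0 1]
T3·…·T1 = [1/2 0 0; 0 -2 3; 0 0 1]
T4·…·T1 = [1/2 0 -6; 0 -2 2; 0 0 1]
T5·…·T1 = [1/2 -2 -4; 0 -2 2; 0 0 1]
T6·…·T1 = [-1/2 2 4; 0 -2 2; 0 0 1]
det M = 1; M⁻¹ = [-2 -2 12; 0 -1/2 1; 0 0 1]
M⁻¹ · (15/2, -4)ᵀ = (5, 3)ᵀ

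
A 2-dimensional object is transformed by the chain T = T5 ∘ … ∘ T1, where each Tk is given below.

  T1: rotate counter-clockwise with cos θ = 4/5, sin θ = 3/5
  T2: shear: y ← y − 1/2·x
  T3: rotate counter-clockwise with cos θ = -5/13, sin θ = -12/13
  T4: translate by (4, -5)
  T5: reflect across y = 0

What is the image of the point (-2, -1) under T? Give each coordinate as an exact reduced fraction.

T1 rotate counter-clockwise with cos θ = 4/5, sin θ = 3/5: (-2, -1) → (-1, -2)
T2 shear: y ← y − 1/2·x: (-1, -2) → (-1, -3/2)
T3 rotate counter-clockwise with cos θ = -5/13, sin θ = -12/13: (-1, -3/2) → (-1, 3/2)
T4 translate by (4, -5): (-1, 3/2) → (3, -7/2)
T5 reflect across y = 0: (3, -7/2) → (3, 7/2)

T(p) = (3, 7/2)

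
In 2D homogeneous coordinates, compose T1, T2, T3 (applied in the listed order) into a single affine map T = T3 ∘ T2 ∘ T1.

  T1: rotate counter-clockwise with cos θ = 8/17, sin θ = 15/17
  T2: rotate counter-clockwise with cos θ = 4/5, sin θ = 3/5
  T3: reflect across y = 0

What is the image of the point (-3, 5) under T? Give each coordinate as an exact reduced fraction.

T(p) = (-381/85, 317/85)

T1 rotate counter-clockwise with cos θ = 8/17, sin θ = 15/17: (-3, 5) → (-99/17, -5/17)
T2 rotate counter-clockwise with cos θ = 4/5, sin θ = 3/5: (-99/17, -5/17) → (-381/85, -317/85)
T3 reflect across y = 0: (-381/85, -317/85) → (-381/85, 317/85)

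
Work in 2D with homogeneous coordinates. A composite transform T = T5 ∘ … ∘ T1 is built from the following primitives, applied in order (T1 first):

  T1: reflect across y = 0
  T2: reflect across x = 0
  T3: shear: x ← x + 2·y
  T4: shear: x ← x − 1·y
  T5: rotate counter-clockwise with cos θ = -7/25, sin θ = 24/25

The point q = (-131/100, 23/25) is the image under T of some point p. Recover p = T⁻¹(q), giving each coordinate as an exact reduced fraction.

T1 = [1 0 0; 0 -1 0; 0 0 1]
T2·T1 = [-1 0 0; 0 -1 0; 0 0 1]
T3·…·T1 = [-1 -2 0; 0 -1 0; 0 0 1]
T4·…·T1 = [-1 -1 0; 0 -1 0; 0 0 1]
T5·…·T1 = [7/25 31/25 0; -24/25 -17/25 0; 0 0 1]
det M = 1; M⁻¹ = [-17/25 -31/25 0; 24/25 7/25 0; 0 0 1]
M⁻¹ · (-131/100, 23/25)ᵀ = (-1/4, -1)ᵀ

p = (-1/4, -1)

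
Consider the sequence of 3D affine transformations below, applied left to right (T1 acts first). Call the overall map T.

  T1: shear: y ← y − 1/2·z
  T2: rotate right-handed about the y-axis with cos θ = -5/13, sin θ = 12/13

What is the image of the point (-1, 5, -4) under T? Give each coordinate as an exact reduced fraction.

T(p) = (-43/13, 7, 32/13)

T1 shear: y ← y − 1/2·z: (-1, 5, -4) → (-1, 7, -4)
T2 rotate right-handed about the y-axis with cos θ = -5/13, sin θ = 12/13: (-1, 7, -4) → (-43/13, 7, 32/13)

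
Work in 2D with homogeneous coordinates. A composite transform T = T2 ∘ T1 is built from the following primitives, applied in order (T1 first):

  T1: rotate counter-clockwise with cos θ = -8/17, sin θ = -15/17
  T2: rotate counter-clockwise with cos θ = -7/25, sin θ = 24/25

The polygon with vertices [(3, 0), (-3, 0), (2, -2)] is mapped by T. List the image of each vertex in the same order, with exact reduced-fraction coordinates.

T1 rotate counter-clockwise with cos θ = -8/17, sin θ = -15/17: (3, 0) → (-24/17, -45/17); (-3, 0) → (24/17, 45/17); (2, -2) → (-46/17, -14/17)
T2 rotate counter-clockwise with cos θ = -7/25, sin θ = 24/25: (-24/17, -45/17) → (1248/425, -261/425); (24/17, 45/17) → (-1248/425, 261/425); (-46/17, -14/17) → (658/425, -1006/425)

image vertices: (1248/425, -261/425), (-1248/425, 261/425), (658/425, -1006/425)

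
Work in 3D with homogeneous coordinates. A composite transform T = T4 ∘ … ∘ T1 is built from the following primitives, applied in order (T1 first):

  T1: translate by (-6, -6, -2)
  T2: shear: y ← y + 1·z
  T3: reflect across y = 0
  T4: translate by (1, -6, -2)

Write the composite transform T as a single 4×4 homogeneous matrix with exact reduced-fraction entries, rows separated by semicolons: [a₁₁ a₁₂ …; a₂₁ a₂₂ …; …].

T = [1 0 0 -5; 0 -1 -1 2; 0 0 1 -4; 0 0 0 1]

T1 = [1 0 0 -6; 0 1 0 -6; 0 0 1 -2; 0 0 0 1]
T2·T1 = [1 0 0 -6; 0 1 1 -8; 0 0 1 -2; 0 0 0 1]
T3·…·T1 = [1 0 0 -6; 0 -1 -1 8; 0 0 1 -2; 0 0 0 1]
T4·…·T1 = [1 0 0 -5; 0 -1 -1 2; 0 0 1 -4; 0 0 0 1]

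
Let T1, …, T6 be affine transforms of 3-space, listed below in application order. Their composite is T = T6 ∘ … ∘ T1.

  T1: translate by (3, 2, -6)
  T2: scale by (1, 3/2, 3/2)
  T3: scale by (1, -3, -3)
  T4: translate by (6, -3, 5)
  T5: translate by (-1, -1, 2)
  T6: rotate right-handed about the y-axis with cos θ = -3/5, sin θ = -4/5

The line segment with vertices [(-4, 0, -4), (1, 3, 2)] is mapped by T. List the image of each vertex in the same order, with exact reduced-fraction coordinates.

image vertices: (-44, -13, -28), (-127/5, -53/2, -39/5)

T1 translate by (3, 2, -6): (-4, 0, -4) → (-1, 2, -10); (1, 3, 2) → (4, 5, -4)
T2 scale by (1, 3/2, 3/2): (-1, 2, -10) → (-1, 3, -15); (4, 5, -4) → (4, 15/2, -6)
T3 scale by (1, -3, -3): (-1, 3, -15) → (-1, -9, 45); (4, 15/2, -6) → (4, -45/2, 18)
T4 translate by (6, -3, 5): (-1, -9, 45) → (5, -12, 50); (4, -45/2, 18) → (10, -51/2, 23)
T5 translate by (-1, -1, 2): (5, -12, 50) → (4, -13, 52); (10, -51/2, 23) → (9, -53/2, 25)
T6 rotate right-handed about the y-axis with cos θ = -3/5, sin θ = -4/5: (4, -13, 52) → (-44, -13, -28); (9, -53/2, 25) → (-127/5, -53/2, -39/5)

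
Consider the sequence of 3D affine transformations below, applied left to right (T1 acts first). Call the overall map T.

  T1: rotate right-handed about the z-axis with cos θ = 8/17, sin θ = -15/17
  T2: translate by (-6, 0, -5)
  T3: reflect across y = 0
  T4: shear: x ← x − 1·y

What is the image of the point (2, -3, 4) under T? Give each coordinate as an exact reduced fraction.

T1 rotate right-handed about the z-axis with cos θ = 8/17, sin θ = -15/17: (2, -3, 4) → (-29/17, -54/17, 4)
T2 translate by (-6, 0, -5): (-29/17, -54/17, 4) → (-131/17, -54/17, -1)
T3 reflect across y = 0: (-131/17, -54/17, -1) → (-131/17, 54/17, -1)
T4 shear: x ← x − 1·y: (-131/17, 54/17, -1) → (-185/17, 54/17, -1)

T(p) = (-185/17, 54/17, -1)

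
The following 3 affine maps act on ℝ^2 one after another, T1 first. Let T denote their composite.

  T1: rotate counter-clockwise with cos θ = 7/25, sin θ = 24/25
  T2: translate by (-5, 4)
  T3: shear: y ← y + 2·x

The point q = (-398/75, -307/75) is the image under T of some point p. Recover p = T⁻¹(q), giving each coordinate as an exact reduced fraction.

T1 = [7/25 -24/25 0; 24/25 7/25 0; 0 0 1]
T2·T1 = [7/25 -24/25 -5; 24/25 7/25 4; 0 0 1]
T3·…·T1 = [7/25 -24/25 -5; 38/25 -41/25 -6; 0 0 1]
det M = 1; M⁻¹ = [-41/25 24/25 -61/25; -38/25 7/25 -148/25; 0 0 1]
M⁻¹ · (-398/75, -307/75)ᵀ = (7/3, 1)ᵀ

p = (7/3, 1)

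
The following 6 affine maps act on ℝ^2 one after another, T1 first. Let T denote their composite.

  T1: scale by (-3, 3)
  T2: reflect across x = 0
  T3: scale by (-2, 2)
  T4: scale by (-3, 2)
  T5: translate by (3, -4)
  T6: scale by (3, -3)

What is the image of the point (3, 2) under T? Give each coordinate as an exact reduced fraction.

T(p) = (171, -60)

T1 scale by (-3, 3): (3, 2) → (-9, 6)
T2 reflect across x = 0: (-9, 6) → (9, 6)
T3 scale by (-2, 2): (9, 6) → (-18, 12)
T4 scale by (-3, 2): (-18, 12) → (54, 24)
T5 translate by (3, -4): (54, 24) → (57, 20)
T6 scale by (3, -3): (57, 20) → (171, -60)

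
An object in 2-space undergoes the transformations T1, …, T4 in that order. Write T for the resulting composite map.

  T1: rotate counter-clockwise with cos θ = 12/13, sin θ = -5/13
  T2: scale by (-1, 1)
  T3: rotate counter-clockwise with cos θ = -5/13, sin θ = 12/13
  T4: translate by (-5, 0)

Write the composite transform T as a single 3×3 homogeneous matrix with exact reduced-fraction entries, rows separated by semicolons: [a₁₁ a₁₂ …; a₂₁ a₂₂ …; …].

T1 = [12/13 5/13 0; -5/13 12/13 0; 0 0 1]
T2·T1 = [-12/13 -5/13 0; -5/13 12/13 0; 0 0 1]
T3·…·T1 = [120/169 -119/169 0; -119/169 -120/169 0; 0 0 1]
T4·…·T1 = [120/169 -119/169 -5; -119/169 -120/169 0; 0 0 1]

T = [120/169 -119/169 -5; -119/169 -120/169 0; 0 0 1]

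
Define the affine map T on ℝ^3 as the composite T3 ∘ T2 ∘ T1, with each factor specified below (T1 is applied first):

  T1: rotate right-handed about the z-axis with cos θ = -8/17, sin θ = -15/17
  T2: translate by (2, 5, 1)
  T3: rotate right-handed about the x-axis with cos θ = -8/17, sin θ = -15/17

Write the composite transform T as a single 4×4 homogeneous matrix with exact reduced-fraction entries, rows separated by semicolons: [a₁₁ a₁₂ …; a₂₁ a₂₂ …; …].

T1 = [-8/17 15/17 0 0; -15/17 -8/17 0 0; 0 0 1 0; 0 0 0 1]
T2·T1 = [-8/17 15/17 0 2; -15/17 -8/17 0 5; 0 0 1 1; 0 0 0 1]
T3·…·T1 = [-8/17 15/17 0 2; 120/289 64/289 15/17 -25/17; 225/289 120/289 -8/17 -83/17; 0 0 0 1]

T = [-8/17 15/17 0 2; 120/289 64/289 15/17 -25/17; 225/289 120/289 -8/17 -83/17; 0 0 0 1]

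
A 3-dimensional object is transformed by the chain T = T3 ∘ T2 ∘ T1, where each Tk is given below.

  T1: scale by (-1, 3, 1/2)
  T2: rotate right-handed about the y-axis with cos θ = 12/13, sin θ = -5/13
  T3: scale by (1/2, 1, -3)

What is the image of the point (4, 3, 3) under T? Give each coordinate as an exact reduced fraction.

T1 scale by (-1, 3, 1/2): (4, 3, 3) → (-4, 9, 3/2)
T2 rotate right-handed about the y-axis with cos θ = 12/13, sin θ = -5/13: (-4, 9, 3/2) → (-111/26, 9, -2/13)
T3 scale by (1/2, 1, -3): (-111/26, 9, -2/13) → (-111/52, 9, 6/13)

T(p) = (-111/52, 9, 6/13)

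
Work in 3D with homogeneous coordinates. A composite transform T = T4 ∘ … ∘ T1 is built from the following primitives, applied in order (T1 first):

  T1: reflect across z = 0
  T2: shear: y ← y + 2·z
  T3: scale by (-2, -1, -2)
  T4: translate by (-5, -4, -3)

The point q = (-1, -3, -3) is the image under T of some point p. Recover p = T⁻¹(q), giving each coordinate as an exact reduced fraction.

T1 = [1 0 0 0; 0 1 0 0; 0 0 -1 0; 0 0 0 1]
T2·T1 = [1 0 0 0; 0 1 -2 0; 0 0 -1 0; 0 0 0 1]
T3·…·T1 = [-2 0 0 0; 0 -1 2 0; 0 0 2 0; 0 0 0 1]
T4·…·T1 = [-2 0 0 -5; 0 -1 2 -4; 0 0 2 -3; 0 0 0 1]
det M = 4; M⁻¹ = [-1/2 0 0 -5/2; 0 -1 1 -1; 0 0 1/2 3/2; 0 0 0 1]
M⁻¹ · (-1, -3, -3)ᵀ = (-2, -1, 0)ᵀ

p = (-2, -1, 0)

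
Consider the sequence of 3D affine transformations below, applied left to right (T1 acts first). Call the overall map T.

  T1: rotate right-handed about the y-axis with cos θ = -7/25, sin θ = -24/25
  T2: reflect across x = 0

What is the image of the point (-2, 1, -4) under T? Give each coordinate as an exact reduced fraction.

T(p) = (-22/5, 1, -4/5)

T1 rotate right-handed about the y-axis with cos θ = -7/25, sin θ = -24/25: (-2, 1, -4) → (22/5, 1, -4/5)
T2 reflect across x = 0: (22/5, 1, -4/5) → (-22/5, 1, -4/5)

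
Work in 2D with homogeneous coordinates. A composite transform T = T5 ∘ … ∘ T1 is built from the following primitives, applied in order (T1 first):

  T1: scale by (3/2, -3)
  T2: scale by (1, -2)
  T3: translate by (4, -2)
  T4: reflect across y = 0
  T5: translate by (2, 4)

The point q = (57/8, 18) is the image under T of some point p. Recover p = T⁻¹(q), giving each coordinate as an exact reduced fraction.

T1 = [3/2 0 0; 0 -3 0; 0 0 1]
T2·T1 = [3/2 0 0; 0 6 0; 0 0 1]
T3·…·T1 = [3/2 0 4; 0 6 -2; 0 0 1]
T4·…·T1 = [3/2 0 4; 0 -6 2; 0 0 1]
T5·…·T1 = [3/2 0 6; 0 -6 6; 0 0 1]
det M = -9; M⁻¹ = [2/3 0 -4; 0 -1/6 1; 0 0 1]
M⁻¹ · (57/8, 18)ᵀ = (3/4, -2)ᵀ

p = (3/4, -2)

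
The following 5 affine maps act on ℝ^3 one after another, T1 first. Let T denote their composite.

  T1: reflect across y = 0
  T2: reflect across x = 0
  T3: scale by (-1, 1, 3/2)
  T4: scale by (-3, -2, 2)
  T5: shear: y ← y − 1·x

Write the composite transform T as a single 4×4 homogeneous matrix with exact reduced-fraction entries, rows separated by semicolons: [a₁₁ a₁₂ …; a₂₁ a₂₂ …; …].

T1 = [1 0 0 0; 0 -1 0 0; 0 0 1 0; 0 0 0 1]
T2·T1 = [-1 0 0 0; 0 -1 0 0; 0 0 1 0; 0 0 0 1]
T3·…·T1 = [1 0 0 0; 0 -1 0 0; 0 0 3/2 0; 0 0 0 1]
T4·…·T1 = [-3 0 0 0; 0 2 0 0; 0 0 3 0; 0 0 0 1]
T5·…·T1 = [-3 0 0 0; 3 2 0 0; 0 0 3 0; 0 0 0 1]

T = [-3 0 0 0; 3 2 0 0; 0 0 3 0; 0 0 0 1]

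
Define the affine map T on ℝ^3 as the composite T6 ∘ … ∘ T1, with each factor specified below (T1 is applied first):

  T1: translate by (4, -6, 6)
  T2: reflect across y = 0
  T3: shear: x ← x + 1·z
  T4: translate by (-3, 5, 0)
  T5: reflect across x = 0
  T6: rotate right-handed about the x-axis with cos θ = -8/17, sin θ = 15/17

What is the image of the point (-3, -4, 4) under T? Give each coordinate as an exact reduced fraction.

T(p) = (-8, -270/17, 145/17)

T1 translate by (4, -6, 6): (-3, -4, 4) → (1, -10, 10)
T2 reflect across y = 0: (1, -10, 10) → (1, 10, 10)
T3 shear: x ← x + 1·z: (1, 10, 10) → (11, 10, 10)
T4 translate by (-3, 5, 0): (11, 10, 10) → (8, 15, 10)
T5 reflect across x = 0: (8, 15, 10) → (-8, 15, 10)
T6 rotate right-handed about the x-axis with cos θ = -8/17, sin θ = 15/17: (-8, 15, 10) → (-8, -270/17, 145/17)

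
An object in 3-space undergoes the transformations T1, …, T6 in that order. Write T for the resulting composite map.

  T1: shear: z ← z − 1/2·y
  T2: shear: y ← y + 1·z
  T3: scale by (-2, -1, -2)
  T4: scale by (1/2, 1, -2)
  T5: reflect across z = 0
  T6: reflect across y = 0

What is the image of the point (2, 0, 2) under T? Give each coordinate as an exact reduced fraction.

T(p) = (-2, 2, -8)

T1 shear: z ← z − 1/2·y: (2, 0, 2) → (2, 0, 2)
T2 shear: y ← y + 1·z: (2, 0, 2) → (2, 2, 2)
T3 scale by (-2, -1, -2): (2, 2, 2) → (-4, -2, -4)
T4 scale by (1/2, 1, -2): (-4, -2, -4) → (-2, -2, 8)
T5 reflect across z = 0: (-2, -2, 8) → (-2, -2, -8)
T6 reflect across y = 0: (-2, -2, -8) → (-2, 2, -8)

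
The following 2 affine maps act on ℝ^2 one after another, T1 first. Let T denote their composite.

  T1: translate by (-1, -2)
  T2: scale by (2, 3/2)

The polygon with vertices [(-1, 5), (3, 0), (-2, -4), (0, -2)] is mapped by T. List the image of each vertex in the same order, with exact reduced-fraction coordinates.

image vertices: (-4, 9/2), (4, -3), (-6, -9), (-2, -6)

T1 translate by (-1, -2): (-1, 5) → (-2, 3); (3, 0) → (2, -2); (-2, -4) → (-3, -6); (0, -2) → (-1, -4)
T2 scale by (2, 3/2): (-2, 3) → (-4, 9/2); (2, -2) → (4, -3); (-3, -6) → (-6, -9); (-1, -4) → (-2, -6)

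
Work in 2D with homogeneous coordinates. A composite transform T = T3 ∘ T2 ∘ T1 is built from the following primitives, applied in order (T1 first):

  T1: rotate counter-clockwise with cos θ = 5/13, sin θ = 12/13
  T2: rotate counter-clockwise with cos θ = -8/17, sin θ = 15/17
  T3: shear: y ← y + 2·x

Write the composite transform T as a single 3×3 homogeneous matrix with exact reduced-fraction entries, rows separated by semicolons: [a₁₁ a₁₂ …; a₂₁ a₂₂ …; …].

T1 = [5/13 -12/13 0; 12/13 5/13 0; 0 0 1]
T2·T1 = [-220/221 21/221 0; -21/221 -220/221 0; 0 0 1]
T3·…·T1 = [-220/221 21/221 0; -461/221 -178/221 0; 0 0 1]

T = [-220/221 21/221 0; -461/221 -178/221 0; 0 0 1]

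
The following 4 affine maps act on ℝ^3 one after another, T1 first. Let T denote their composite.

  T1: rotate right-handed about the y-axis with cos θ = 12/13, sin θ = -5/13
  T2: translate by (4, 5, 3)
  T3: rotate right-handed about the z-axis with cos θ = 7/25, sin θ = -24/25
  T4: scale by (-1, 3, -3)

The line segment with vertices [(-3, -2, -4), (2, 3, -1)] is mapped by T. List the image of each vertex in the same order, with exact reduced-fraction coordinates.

T1 rotate right-handed about the y-axis with cos θ = 12/13, sin θ = -5/13: (-3, -2, -4) → (-16/13, -2, -63/13); (2, 3, -1) → (29/13, 3, -2/13)
T2 translate by (4, 5, 3): (-16/13, -2, -63/13) → (36/13, 3, -24/13); (29/13, 3, -2/13) → (81/13, 8, 37/13)
T3 rotate right-handed about the z-axis with cos θ = 7/25, sin θ = -24/25: (36/13, 3, -24/13) → (1188/325, -591/325, -24/13); (81/13, 8, 37/13) → (3063/325, -1216/325, 37/13)
T4 scale by (-1, 3, -3): (1188/325, -591/325, -24/13) → (-1188/325, -1773/325, 72/13); (3063/325, -1216/325, 37/13) → (-3063/325, -3648/325, -111/13)

image vertices: (-1188/325, -1773/325, 72/13), (-3063/325, -3648/325, -111/13)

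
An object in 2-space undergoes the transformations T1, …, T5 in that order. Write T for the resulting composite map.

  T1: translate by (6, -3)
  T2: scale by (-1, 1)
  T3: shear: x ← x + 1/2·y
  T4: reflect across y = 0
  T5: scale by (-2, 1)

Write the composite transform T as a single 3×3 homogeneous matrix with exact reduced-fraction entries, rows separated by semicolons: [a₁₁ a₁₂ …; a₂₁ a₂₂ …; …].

T1 = [1 0 6; 0 1 -3; 0 0 1]
T2·T1 = [-1 0 -6; 0 1 -3; 0 0 1]
T3·…·T1 = [-1 1/2 -15/2; 0 1 -3; 0 0 1]
T4·…·T1 = [-1 1/2 -15/2; 0 -1 3; 0 0 1]
T5·…·T1 = [2 -1 15; 0 -1 3; 0 0 1]

T = [2 -1 15; 0 -1 3; 0 0 1]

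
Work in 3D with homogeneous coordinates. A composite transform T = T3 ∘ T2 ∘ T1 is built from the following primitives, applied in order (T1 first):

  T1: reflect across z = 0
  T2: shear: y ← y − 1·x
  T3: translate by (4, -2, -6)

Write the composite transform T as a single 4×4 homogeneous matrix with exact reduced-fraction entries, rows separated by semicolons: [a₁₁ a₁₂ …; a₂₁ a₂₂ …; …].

T1 = [1 0 0 0; 0 1 0 0; 0 0 -1 0; 0 0 0 1]
T2·T1 = [1 0 0 0; -1 1 0 0; 0 0 -1 0; 0 0 0 1]
T3·…·T1 = [1 0 0 4; -1 1 0 -2; 0 0 -1 -6; 0 0 0 1]

T = [1 0 0 4; -1 1 0 -2; 0 0 -1 -6; 0 0 0 1]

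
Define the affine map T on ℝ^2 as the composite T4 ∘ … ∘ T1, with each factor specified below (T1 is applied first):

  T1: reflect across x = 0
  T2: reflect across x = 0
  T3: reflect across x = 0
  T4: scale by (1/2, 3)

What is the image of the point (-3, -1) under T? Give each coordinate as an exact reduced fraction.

T1 reflect across x = 0: (-3, -1) → (3, -1)
T2 reflect across x = 0: (3, -1) → (-3, -1)
T3 reflect across x = 0: (-3, -1) → (3, -1)
T4 scale by (1/2, 3): (3, -1) → (3/2, -3)

T(p) = (3/2, -3)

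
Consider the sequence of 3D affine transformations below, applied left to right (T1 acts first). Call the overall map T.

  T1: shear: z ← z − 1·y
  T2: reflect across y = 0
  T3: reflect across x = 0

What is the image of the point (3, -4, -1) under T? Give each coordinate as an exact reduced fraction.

T1 shear: z ← z − 1·y: (3, -4, -1) → (3, -4, 3)
T2 reflect across y = 0: (3, -4, 3) → (3, 4, 3)
T3 reflect across x = 0: (3, 4, 3) → (-3, 4, 3)

T(p) = (-3, 4, 3)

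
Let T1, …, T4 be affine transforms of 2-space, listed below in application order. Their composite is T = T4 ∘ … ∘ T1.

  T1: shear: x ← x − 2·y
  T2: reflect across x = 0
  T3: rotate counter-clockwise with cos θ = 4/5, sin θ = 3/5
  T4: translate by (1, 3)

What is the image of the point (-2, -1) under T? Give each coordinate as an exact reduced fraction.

T1 shear: x ← x − 2·y: (-2, -1) → (0, -1)
T2 reflect across x = 0: (0, -1) → (0, -1)
T3 rotate counter-clockwise with cos θ = 4/5, sin θ = 3/5: (0, -1) → (3/5, -4/5)
T4 translate by (1, 3): (3/5, -4/5) → (8/5, 11/5)

T(p) = (8/5, 11/5)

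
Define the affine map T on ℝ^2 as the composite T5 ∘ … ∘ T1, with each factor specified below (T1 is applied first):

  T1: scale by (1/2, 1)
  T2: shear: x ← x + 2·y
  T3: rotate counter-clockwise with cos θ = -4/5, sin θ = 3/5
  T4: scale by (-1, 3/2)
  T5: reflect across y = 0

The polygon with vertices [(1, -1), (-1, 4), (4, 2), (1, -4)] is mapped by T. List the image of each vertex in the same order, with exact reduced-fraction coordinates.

image vertices: (-9/5, 3/20), (42/5, -39/20), (6, -3), (-42/5, 39/20)

T1 scale by (1/2, 1): (1, -1) → (1/2, -1); (-1, 4) → (-1/2, 4); (4, 2) → (2, 2); (1, -4) → (1/2, -4)
T2 shear: x ← x + 2·y: (1/2, -1) → (-3/2, -1); (-1/2, 4) → (15/2, 4); (2, 2) → (6, 2); (1/2, -4) → (-15/2, -4)
T3 rotate counter-clockwise with cos θ = -4/5, sin θ = 3/5: (-3/2, -1) → (9/5, -1/10); (15/2, 4) → (-42/5, 13/10); (6, 2) → (-6, 2); (-15/2, -4) → (42/5, -13/10)
T4 scale by (-1, 3/2): (9/5, -1/10) → (-9/5, -3/20); (-42/5, 13/10) → (42/5, 39/20); (-6, 2) → (6, 3); (42/5, -13/10) → (-42/5, -39/20)
T5 reflect across y = 0: (-9/5, -3/20) → (-9/5, 3/20); (42/5, 39/20) → (42/5, -39/20); (6, 3) → (6, -3); (-42/5, -39/20) → (-42/5, 39/20)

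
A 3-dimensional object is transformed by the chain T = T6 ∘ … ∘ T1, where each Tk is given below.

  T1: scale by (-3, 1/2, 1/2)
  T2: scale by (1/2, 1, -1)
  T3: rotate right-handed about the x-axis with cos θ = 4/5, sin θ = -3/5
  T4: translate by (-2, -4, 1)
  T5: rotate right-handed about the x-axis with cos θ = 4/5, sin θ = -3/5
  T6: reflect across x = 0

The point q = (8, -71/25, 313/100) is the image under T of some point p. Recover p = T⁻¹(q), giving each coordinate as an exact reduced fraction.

T1 = [-3 0 0 0; 0 1/2 0 0; 0 0 1/2 0; 0 0 0 1]
T2·T1 = [-3/2 0 0 0; 0 1/2 0 0; 0 0 -1/2 0; 0 0 0 1]
T3·…·T1 = [-3/2 0 0 0; 0 2/5 -3/10 0; 0 -3/10 -2/5 0; 0 0 0 1]
T4·…·T1 = [-3/2 0 0 -2; 0 2/5 -3/10 -4; 0 -3/10 -2/5 1; 0 0 0 1]
T5·…·T1 = [-3/2 0 0 -2; 0 7/50 -12/25 -13/5; 0 -12/25 -7/50 16/5; 0 0 0 1]
T6·…·T1 = [3/2 0 0 2; 0 7/50 -12/25 -13/5; 0 -12/25 -7/50 16/5; 0 0 0 1]
det M = -3/8; M⁻¹ = [2/3 0 0 -4/3; 0 14/25 -48/25 38/5; 0 -48/25 -14/25 -16/5; 0 0 0 1]
M⁻¹ · (8, -71/25, 313/100)ᵀ = (4, 0, 1/2)ᵀ

p = (4, 0, 1/2)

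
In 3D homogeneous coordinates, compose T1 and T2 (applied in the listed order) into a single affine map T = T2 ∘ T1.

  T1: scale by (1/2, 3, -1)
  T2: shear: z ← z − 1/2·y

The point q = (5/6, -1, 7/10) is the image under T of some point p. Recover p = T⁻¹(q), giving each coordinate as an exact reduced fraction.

p = (5/3, -1/3, -1/5)

T1 = [1/2 0 0 0; 0 3 0 0; 0 0 -1 0; 0 0 0 1]
T2·T1 = [1/2 0 0 0; 0 3 0 0; 0 -3/2 -1 0; 0 0 0 1]
det M = -3/2; M⁻¹ = [2 0 0 0; 0 1/3 0 0; 0 -1/2 -1 0; 0 0 0 1]
M⁻¹ · (5/6, -1, 7/10)ᵀ = (5/3, -1/3, -1/5)ᵀ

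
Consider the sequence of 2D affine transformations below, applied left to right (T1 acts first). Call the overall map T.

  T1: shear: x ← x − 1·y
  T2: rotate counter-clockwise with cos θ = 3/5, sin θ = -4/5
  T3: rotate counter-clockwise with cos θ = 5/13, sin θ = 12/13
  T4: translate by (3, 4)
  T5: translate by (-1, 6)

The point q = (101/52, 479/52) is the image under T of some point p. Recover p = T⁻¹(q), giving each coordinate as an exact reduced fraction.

T1 = [1 -1 0; 0 1 0; 0 0 1]
T2·T1 = [3/5 1/5 0; -4/5 7/5 0; 0 0 1]
T3·…·T1 = [63/65 -79/65 0; 16/65 47/65 0; 0 0 1]
T4·…·T1 = [63/65 -79/65 3; 16/65 47/65 4; 0 0 1]
T5·…·T1 = [63/65 -79/65 2; 16/65 47/65 10; 0 0 1]
det M = 1; M⁻¹ = [47/65 79/65 -68/5; -16/65 63/65 -46/5; 0 0 1]
M⁻¹ · (101/52, 479/52)ᵀ = (-1, -3/4)ᵀ

p = (-1, -3/4)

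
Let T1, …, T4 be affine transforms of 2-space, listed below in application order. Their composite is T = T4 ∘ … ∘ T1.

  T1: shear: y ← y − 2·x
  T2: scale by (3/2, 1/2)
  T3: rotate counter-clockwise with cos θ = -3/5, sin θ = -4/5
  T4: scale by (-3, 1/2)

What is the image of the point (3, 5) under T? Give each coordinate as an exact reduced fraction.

T1 shear: y ← y − 2·x: (3, 5) → (3, -1)
T2 scale by (3/2, 1/2): (3, -1) → (9/2, -1/2)
T3 rotate counter-clockwise with cos θ = -3/5, sin θ = -4/5: (9/2, -1/2) → (-31/10, -33/10)
T4 scale by (-3, 1/2): (-31/10, -33/10) → (93/10, -33/20)

T(p) = (93/10, -33/20)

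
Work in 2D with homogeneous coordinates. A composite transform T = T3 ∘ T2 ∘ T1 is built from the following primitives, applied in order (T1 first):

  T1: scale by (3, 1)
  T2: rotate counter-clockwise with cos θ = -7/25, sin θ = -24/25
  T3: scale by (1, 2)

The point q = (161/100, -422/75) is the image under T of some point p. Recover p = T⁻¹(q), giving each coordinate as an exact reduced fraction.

T1 = [3 0 0; 0 1 0; 0 0 1]
T2·T1 = [-21/25 24/25 0; -72/25 -7/25 0; 0 0 1]
T3·…·T1 = [-21/25 24/25 0; -144/25 -14/25 0; 0 0 1]
det M = 6; M⁻¹ = [-7/75 -4/25 0; 24/25 -7/50 0; 0 0 1]
M⁻¹ · (161/100, -422/75)ᵀ = (3/4, 7/3)ᵀ

p = (3/4, 7/3)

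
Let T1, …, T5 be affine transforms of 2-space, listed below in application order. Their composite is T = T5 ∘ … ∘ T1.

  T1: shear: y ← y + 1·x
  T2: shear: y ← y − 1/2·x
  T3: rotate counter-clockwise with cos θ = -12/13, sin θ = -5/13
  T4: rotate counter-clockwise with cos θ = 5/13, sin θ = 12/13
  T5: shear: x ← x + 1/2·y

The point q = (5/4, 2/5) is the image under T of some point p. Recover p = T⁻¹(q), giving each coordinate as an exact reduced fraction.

p = (-2/5, 5/4)

T1 = [1 0 0; 1 1 0; 0 0 1]
T2·T1 = [1 0 0; 1/2 1 0; 0 0 1]
T3·…·T1 = [-19/26 5/13 0; -11/13 -12/13 0; 0 0 1]
T4·…·T1 = [1/2 1 0; -1 0 0; 0 0 1]
T5·…·T1 = [0 1 0; -1 0 0; 0 0 1]
det M = 1; M⁻¹ = [0 -1 0; 1 0 0; 0 0 1]
M⁻¹ · (5/4, 2/5)ᵀ = (-2/5, 5/4)ᵀ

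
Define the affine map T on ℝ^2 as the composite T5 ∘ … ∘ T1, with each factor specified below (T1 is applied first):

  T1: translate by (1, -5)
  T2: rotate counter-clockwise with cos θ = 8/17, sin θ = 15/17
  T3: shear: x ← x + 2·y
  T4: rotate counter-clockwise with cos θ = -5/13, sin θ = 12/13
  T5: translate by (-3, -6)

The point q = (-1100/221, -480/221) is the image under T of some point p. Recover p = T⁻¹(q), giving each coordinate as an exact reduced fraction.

p = (1, 2)

T1 = [1 0 1; 0 1 -5; 0 0 1]
T2·T1 = [8/17 -15/17 83/17; 15/17 8/17 -25/17; 0 0 1]
T3·…·T1 = [38/17 1/17 33/17; 15/17 8/17 -25/17; 0 0 1]
T4·…·T1 = [-370/221 -101/221 135/221; 381/221 -28/221 521/221; 0 0 1]
T5·…·T1 = [-370/221 -101/221 -528/221; 381/221 -28/221 -805/221; 0 0 1]
det M = 1; M⁻¹ = [-28/221 101/221 301/221; -381/221 -370/221 -2258/221; 0 0 1]
M⁻¹ · (-1100/221, -480/221)ᵀ = (1, 2)ᵀ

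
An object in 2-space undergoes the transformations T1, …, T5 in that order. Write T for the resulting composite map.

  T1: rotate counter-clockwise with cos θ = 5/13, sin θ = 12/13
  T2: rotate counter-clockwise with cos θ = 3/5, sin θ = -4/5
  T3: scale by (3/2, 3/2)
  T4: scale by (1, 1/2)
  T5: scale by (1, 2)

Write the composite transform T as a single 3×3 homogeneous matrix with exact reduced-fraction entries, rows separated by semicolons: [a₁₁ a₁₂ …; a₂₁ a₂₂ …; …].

T1 = [5/13 -12/13 0; 12/13 5/13 0; 0 0 1]
T2·T1 = [63/65 -16/65 0; 16/65 63/65 0; 0 0 1]
T3·…·T1 = [189/130 -24/65 0; 24/65 189/130 0; 0 0 1]
T4·…·T1 = [189/130 -24/65 0; 12/65 189/260 0; 0 0 1]
T5·…·T1 = [189/130 -24/65 0; 24/65 189/130 0; 0 0 1]

T = [189/130 -24/65 0; 24/65 189/130 0; 0 0 1]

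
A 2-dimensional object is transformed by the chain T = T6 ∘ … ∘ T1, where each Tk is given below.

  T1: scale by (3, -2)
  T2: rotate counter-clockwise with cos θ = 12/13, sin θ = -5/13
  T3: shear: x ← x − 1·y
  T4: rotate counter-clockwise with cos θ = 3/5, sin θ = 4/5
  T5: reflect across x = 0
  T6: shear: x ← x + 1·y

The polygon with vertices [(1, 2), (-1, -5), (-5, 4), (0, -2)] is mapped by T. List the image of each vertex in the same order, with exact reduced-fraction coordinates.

image vertices: (-362/65, 127/65), (824/65, -79/65), (-346/65, -859/65), (308/65, 32/65)

T1 scale by (3, -2): (1, 2) → (3, -4); (-1, -5) → (-3, 10); (-5, 4) → (-15, -8); (0, -2) → (0, 4)
T2 rotate counter-clockwise with cos θ = 12/13, sin θ = -5/13: (3, -4) → (16/13, -63/13); (-3, 10) → (14/13, 135/13); (-15, -8) → (-220/13, -21/13); (0, 4) → (20/13, 48/13)
T3 shear: x ← x − 1·y: (16/13, -63/13) → (79/13, -63/13); (14/13, 135/13) → (-121/13, 135/13); (-220/13, -21/13) → (-199/13, -21/13); (20/13, 48/13) → (-28/13, 48/13)
T4 rotate counter-clockwise with cos θ = 3/5, sin θ = 4/5: (79/13, -63/13) → (489/65, 127/65); (-121/13, 135/13) → (-903/65, -79/65); (-199/13, -21/13) → (-513/65, -859/65); (-28/13, 48/13) → (-276/65, 32/65)
T5 reflect across x = 0: (489/65, 127/65) → (-489/65, 127/65); (-903/65, -79/65) → (903/65, -79/65); (-513/65, -859/65) → (513/65, -859/65); (-276/65, 32/65) → (276/65, 32/65)
T6 shear: x ← x + 1·y: (-489/65, 127/65) → (-362/65, 127/65); (903/65, -79/65) → (824/65, -79/65); (513/65, -859/65) → (-346/65, -859/65); (276/65, 32/65) → (308/65, 32/65)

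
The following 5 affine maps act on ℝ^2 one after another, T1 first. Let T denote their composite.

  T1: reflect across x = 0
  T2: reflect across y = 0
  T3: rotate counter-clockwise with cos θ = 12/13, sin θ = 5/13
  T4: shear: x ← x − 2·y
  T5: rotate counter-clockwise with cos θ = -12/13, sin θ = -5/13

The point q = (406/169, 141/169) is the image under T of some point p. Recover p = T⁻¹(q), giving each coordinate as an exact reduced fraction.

T1 = [-1 0 0; 0 1 0; 0 0 1]
T2·T1 = [-1 0 0; 0 -1 0; 0 0 1]
T3·…·T1 = [-12/13 5/13 0; -5/13 -12/13 0; 0 0 1]
T4·…·T1 = [-2/13 29/13 0; -5/13 -12/13 0; 0 0 1]
T5·…·T1 = [-1/169 -408/169 0; 70/169 -1/169 0; 0 0 1]
det M = 1; M⁻¹ = [-1/169 408/169 0; -70/169 -1/169 0; 0 0 1]
M⁻¹ · (406/169, 141/169)ᵀ = (2, -1)ᵀ

p = (2, -1)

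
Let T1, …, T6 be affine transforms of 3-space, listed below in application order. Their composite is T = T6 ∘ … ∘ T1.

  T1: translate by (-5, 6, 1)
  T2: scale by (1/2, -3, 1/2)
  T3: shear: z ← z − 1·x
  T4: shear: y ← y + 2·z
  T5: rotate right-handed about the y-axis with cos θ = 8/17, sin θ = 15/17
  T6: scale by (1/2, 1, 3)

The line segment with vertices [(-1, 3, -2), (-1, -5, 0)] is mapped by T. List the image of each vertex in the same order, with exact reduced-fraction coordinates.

T1 translate by (-5, 6, 1): (-1, 3, -2) → (-6, 9, -1); (-1, -5, 0) → (-6, 1, 1)
T2 scale by (1/2, -3, 1/2): (-6, 9, -1) → (-3, -27, -1/2); (-6, 1, 1) → (-3, -3, 1/2)
T3 shear: z ← z − 1·x: (-3, -27, -1/2) → (-3, -27, 5/2); (-3, -3, 1/2) → (-3, -3, 7/2)
T4 shear: y ← y + 2·z: (-3, -27, 5/2) → (-3, -22, 5/2); (-3, -3, 7/2) → (-3, 4, 7/2)
T5 rotate right-handed about the y-axis with cos θ = 8/17, sin θ = 15/17: (-3, -22, 5/2) → (27/34, -22, 65/17); (-3, 4, 7/2) → (57/34, 4, 73/17)
T6 scale by (1/2, 1, 3): (27/34, -22, 65/17) → (27/68, -22, 195/17); (57/34, 4, 73/17) → (57/68, 4, 219/17)

image vertices: (27/68, -22, 195/17), (57/68, 4, 219/17)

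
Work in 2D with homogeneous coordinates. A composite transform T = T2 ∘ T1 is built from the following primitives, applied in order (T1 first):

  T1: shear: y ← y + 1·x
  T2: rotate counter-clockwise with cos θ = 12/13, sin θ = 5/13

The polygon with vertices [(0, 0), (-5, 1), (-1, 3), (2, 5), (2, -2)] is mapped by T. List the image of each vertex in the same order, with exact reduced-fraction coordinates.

T1 shear: y ← y + 1·x: (0, 0) → (0, 0); (-5, 1) → (-5, -4); (-1, 3) → (-1, 2); (2, 5) → (2, 7); (2, -2) → (2, 0)
T2 rotate counter-clockwise with cos θ = 12/13, sin θ = 5/13: (0, 0) → (0, 0); (-5, -4) → (-40/13, -73/13); (-1, 2) → (-22/13, 19/13); (2, 7) → (-11/13, 94/13); (2, 0) → (24/13, 10/13)

image vertices: (0, 0), (-40/13, -73/13), (-22/13, 19/13), (-11/13, 94/13), (24/13, 10/13)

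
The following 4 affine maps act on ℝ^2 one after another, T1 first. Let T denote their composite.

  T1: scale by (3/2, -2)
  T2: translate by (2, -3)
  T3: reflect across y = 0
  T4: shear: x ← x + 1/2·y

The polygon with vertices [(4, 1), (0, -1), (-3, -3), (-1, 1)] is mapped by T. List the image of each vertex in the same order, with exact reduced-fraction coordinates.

T1 scale by (3/2, -2): (4, 1) → (6, -2); (0, -1) → (0, 2); (-3, -3) → (-9/2, 6); (-1, 1) → (-3/2, -2)
T2 translate by (2, -3): (6, -2) → (8, -5); (0, 2) → (2, -1); (-9/2, 6) → (-5/2, 3); (-3/2, -2) → (1/2, -5)
T3 reflect across y = 0: (8, -5) → (8, 5); (2, -1) → (2, 1); (-5/2, 3) → (-5/2, -3); (1/2, -5) → (1/2, 5)
T4 shear: x ← x + 1/2·y: (8, 5) → (21/2, 5); (2, 1) → (5/2, 1); (-5/2, -3) → (-4, -3); (1/2, 5) → (3, 5)

image vertices: (21/2, 5), (5/2, 1), (-4, -3), (3, 5)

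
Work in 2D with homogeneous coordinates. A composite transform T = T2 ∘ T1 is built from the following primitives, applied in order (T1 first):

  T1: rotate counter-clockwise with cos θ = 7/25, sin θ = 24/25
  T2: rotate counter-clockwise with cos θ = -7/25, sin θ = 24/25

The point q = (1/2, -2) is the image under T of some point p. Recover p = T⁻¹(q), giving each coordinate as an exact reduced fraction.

p = (-1/2, 2)

T1 = [7/25 -24/25 0; 24/25 7/25 0; 0 0 1]
T2·T1 = [-1 0 0; 0 -1 0; 0 0 1]
det M = 1; M⁻¹ = [-1 0 0; 0 -1 0; 0 0 1]
M⁻¹ · (1/2, -2)ᵀ = (-1/2, 2)ᵀ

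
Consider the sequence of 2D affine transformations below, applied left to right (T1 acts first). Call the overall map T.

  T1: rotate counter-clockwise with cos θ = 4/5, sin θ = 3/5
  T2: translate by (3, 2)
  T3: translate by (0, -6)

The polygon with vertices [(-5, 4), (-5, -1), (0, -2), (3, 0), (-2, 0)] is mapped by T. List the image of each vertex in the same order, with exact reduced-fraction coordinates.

T1 rotate counter-clockwise with cos θ = 4/5, sin θ = 3/5: (-5, 4) → (-32/5, 1/5); (-5, -1) → (-17/5, -19/5); (0, -2) → (6/5, -8/5); (3, 0) → (12/5, 9/5); (-2, 0) → (-8/5, -6/5)
T2 translate by (3, 2): (-32/5, 1/5) → (-17/5, 11/5); (-17/5, -19/5) → (-2/5, -9/5); (6/5, -8/5) → (21/5, 2/5); (12/5, 9/5) → (27/5, 19/5); (-8/5, -6/5) → (7/5, 4/5)
T3 translate by (0, -6): (-17/5, 11/5) → (-17/5, -19/5); (-2/5, -9/5) → (-2/5, -39/5); (21/5, 2/5) → (21/5, -28/5); (27/5, 19/5) → (27/5, -11/5); (7/5, 4/5) → (7/5, -26/5)

image vertices: (-17/5, -19/5), (-2/5, -39/5), (21/5, -28/5), (27/5, -11/5), (7/5, -26/5)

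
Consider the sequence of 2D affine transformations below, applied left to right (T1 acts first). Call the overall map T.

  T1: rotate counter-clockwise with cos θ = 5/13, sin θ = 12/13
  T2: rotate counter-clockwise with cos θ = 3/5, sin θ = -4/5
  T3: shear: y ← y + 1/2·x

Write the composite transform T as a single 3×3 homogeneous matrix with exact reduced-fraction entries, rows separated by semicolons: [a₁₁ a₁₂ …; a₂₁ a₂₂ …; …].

T1 = [5/13 -12/13 0; 12/13 5/13 0; 0 0 1]
T2·T1 = [63/65 -16/65 0; 16/65 63/65 0; 0 0 1]
T3·…·T1 = [63/65 -16/65 0; 19/26 11/13 0; 0 0 1]

T = [63/65 -16/65 0; 19/26 11/13 0; 0 0 1]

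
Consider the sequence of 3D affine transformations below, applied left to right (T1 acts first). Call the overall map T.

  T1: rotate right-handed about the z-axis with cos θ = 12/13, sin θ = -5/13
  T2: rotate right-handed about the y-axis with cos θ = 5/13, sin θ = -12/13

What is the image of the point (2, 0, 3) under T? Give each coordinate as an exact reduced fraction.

T1 rotate right-handed about the z-axis with cos θ = 12/13, sin θ = -5/13: (2, 0, 3) → (24/13, -10/13, 3)
T2 rotate right-handed about the y-axis with cos θ = 5/13, sin θ = -12/13: (24/13, -10/13, 3) → (-348/169, -10/13, 483/169)

T(p) = (-348/169, -10/13, 483/169)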